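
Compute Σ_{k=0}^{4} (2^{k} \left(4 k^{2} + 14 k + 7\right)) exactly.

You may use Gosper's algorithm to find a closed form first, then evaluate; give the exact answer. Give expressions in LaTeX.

Ratio r(k) = 2*(4*k**2 + 22*k + 25)/(4*k**2 + 14*k + 7).
Factor: A=2; B=1; C=k**2 + 7*k/2 + 7/4.
Key eq: (2)·f(k+1) = (1)·f(k) + (k**2 + 7*k/2 + 7/4).
From deg A=0, deg B=0, deg C=2: d=2.
Solve for f: f(k) = (4*k**2 - 2*k + 3)/4 (degree 2 ≤ 2).
R(k) = B(k−1)·f(k)/C(k) = (4*k**2 - 2*k + 3)/(4*k**2 + 14*k + 7); s_k = R·t_k = 2**k*(4*k**2 - 2*k + 3).
Verify: 2**k*(4*k**2 + 14*k + 7) matches t_k.
Σ_(k=0)^(4) t_k = s_(5) − s_(0) = 2976 − (3) = 2973.

Σ = 2973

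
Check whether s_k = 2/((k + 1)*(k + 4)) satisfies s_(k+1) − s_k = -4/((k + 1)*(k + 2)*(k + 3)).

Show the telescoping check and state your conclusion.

s_(k+1) = 2/((k + 2)*(k + 5))
s_(k+1) − s_k = 4*(-k - 3)/(k**4 + 12*k**3 + 49*k**2 + 78*k + 40)
(s_(k+1) − s_k) − t_k = 4*(3*k + 11)/(k**5 + 15*k**4 + 85*k**3 + 225*k**2 + 274*k + 120)

Invalid: residual 4*(3*k + 11)/(k**5 + 15*k**4 + 85*k**3 + 225*k**2 + 274*k + 120) ≠ 0.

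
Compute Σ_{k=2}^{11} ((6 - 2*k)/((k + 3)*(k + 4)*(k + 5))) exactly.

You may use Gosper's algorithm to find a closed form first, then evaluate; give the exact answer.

Compute t_(k+1)/t_k: get (k - 2)*(k + 3)/((k - 3)*(k + 6)).
Gosper form: A/B · C(k+1)/C(k) with A=k + 3, B=k + 6, C=k - 3.
Set up (k + 3)·f(k+1) − (k + 5)·f(k) − (k - 3) = 0.
From deg A=1, deg B=1, deg C=1: d=2.
Solving with deg f ≤ 2: f(k) = -k.
Get s_k = R·t_k = 2*k/((k + 3)*(k + 4)) with R(k) = B(k−1)f(k)/C(k) = -k*(k + 5)/(k - 3).
s_(k+1) − s_k = 2*(3 - k)/(k**3 + 12*k**2 + 47*k + 60) = t_k.
Evaluate s at k=12 and k=2: 1/10 and 2/15; difference -1/30.

Σ = -1/30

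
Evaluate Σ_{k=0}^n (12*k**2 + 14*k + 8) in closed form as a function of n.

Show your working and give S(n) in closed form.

S(n) = 4*n**3 + 13*n**2 + 17*n + 8

Step 1: r(k) = (6*k**2 + 19*k + 17)/(6*k**2 + 7*k + 4).
Gosper form: A/B · C(k+1)/C(k) with A=1, B=1, C=k**2 + 7*k/6 + 2/3.
Need (1)·f(k+1) − (1)·f(k) = k**2 + 7*k/6 + 2/3.
Bound: deg f ≤ 3.
Coefficient equations give f(k) = k*(4*k**2 + k + 3)/12.
R(k) = B(k−1)·f(k)/C(k) = k*(4*k**2 + k + 3)/(2*(6*k**2 + 7*k + 4)); s_k = R·t_k = k*(4*k**2 + k + 3).
s_(k+1) − s_k = 12*k**2 + 14*k + 8 = t_k.
Σ_(k=0)^n t_k = s_(n+1) − s_(0) = (4*n**3 + 13*n**2 + 17*n + 8) − (0), i.e. 4*n**3 + 13*n**2 + 17*n + 8.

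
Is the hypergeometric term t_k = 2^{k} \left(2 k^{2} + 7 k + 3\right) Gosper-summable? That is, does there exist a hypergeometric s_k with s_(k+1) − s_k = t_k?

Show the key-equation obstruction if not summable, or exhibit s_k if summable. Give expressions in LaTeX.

t_(k+1)/t_k = 2*(2*k**2 + 11*k + 12)/(2*k**2 + 7*k + 3).
So A=2 and B=1, with C=k**2 + 7*k/2 + 3/2.
Key eq: (2)·f(k+1) = (1)·f(k) + (k**2 + 7*k/2 + 3/2).
deg f ≤ 2 (via 0,0,2).
Match coefficients ⇒ f(k) = (2*k**2 - k + 1)/2.
Then R = B(k−1)f/C = (2*k**2 - k + 1)/((k + 3)*(2*k + 1)), so s_k = R(k)·t_k = 2**k*(2*k**2 - k + 1).
Verify: 2**k*(2*k**2 + 7*k + 3) matches t_k.

Yes. s_k = 2^{k} \left(2 k^{2} - k + 1\right).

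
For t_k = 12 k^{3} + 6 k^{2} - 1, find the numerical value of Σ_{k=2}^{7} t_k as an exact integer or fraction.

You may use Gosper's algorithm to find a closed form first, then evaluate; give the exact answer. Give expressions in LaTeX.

The ratio is (12*(k + 1)**3 + 6*(k + 1)**2 - 1)/(12*k**3 + 6*k**2 - 1).
So A=1 and B=1, with C=k**3 + k**2/2 - 1/12.
Need (1)·f(k+1) − (1)·f(k) = k**3 + k**2/2 - 1/12.
d = 4 from the (0,0,3) case.
A polynomial solution: f(k) = k**3*(3*k - 4)/12.
Certificate R = B(k−1)f/C = k**3*(3*k - 4)/(12*k**3 + 6*k**2 - 1) gives s_k = k**3*(3*k - 4).
Verify: 12*k**3 + 6*k**2 - 1 matches t_k.
Telescoping: Σ = s_(8) − s_(2) = 10240 − (16) = 10224.

Σ = 10224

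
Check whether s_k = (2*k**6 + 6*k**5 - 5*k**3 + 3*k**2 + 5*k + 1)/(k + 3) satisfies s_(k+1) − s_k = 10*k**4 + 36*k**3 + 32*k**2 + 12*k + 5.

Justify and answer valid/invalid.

Invalid: residual 2*(-8*k**5 - 62*k**4 - 144*k**3 - 109*k**2 - 37*k - 14)/(k**2 + 7*k + 12) ≠ 0.

s_(k+1) = (2*k**6 + 18*k**5 + 60*k**4 + 95*k**3 + 78*k**2 + 38*k + 12)/(k + 4)
s_(k+1) − s_k = (10*k**6 + 90*k**5 + 280*k**4 + 380*k**3 + 255*k**2 + 105*k + 32)/(k**2 + 7*k + 12)
(s_(k+1) − s_k) − t_k = 2*(-8*k**5 - 62*k**4 - 144*k**3 - 109*k**2 - 37*k - 14)/(k**2 + 7*k + 12)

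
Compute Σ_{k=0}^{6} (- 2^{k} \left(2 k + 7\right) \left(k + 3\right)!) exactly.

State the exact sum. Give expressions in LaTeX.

Compute t_(k+1)/t_k: get 2*(k + 4)*(2*k + 9)/(2*k + 7).
Normal form (A,B,C) = (2*k + 8, 1, k + 7/2).
Key eq: (2*k + 8)·f(k+1) = (1)·f(k) + (k + 7/2).
deg f ≤ 0 (via 1,0,1).
Coefficient equations give f(k) = 1/2.
Then R = B(k−1)f/C = 1/(2*k + 7), so s_k = R(k)·t_k = -2**k*factorial(k + 3).
Δs = -2**k*(2*k + 7)*factorial(k + 3), as required.
Evaluate s at k=7 and k=0: -464486400 and -6; difference -464486394.

Σ = -464486394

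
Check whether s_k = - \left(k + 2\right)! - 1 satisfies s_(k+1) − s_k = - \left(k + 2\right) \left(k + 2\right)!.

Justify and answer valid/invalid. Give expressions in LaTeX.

s_(k+1) = -factorial(k + 3) - 1
s_(k+1) − s_k = -(k + 2)*factorial(k + 2)
(s_(k+1) − s_k) − t_k = 0

valid (s_(k+1) − s_k reduces to t_k)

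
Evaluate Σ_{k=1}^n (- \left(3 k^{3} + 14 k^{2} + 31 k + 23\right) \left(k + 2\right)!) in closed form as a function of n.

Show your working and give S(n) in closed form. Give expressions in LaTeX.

Step 1: r(k) = (3*k**4 + 32*k**3 + 137*k**2 + 275*k + 213)/(3*k**3 + 14*k**2 + 31*k + 23).
Factor: A=k + 3; B=1; C=k**3 + 14*k**2/3 + 31*k/3 + 23/3.
f must satisfy (k + 3)·f(k+1) − (1)·f(k) = k**3 + 14*k**2/3 + 31*k/3 + 23/3.
d = 2 from the (1,0,3) case.
Coefficient equations give f(k) = (3*k**2 + 2*k + 4)/3.
Then R = B(k−1)f/C = (3*k**2 + 2*k + 4)/(3*k**3 + 14*k**2 + 31*k + 23), so s_k = R(k)·t_k = -(3*k**2 + 2*k + 4)*factorial(k + 2).
Verify: -(3*k**3 + 14*k**2 + 31*k + 23)*factorial(k + 2) matches t_k.
Σ_(k=1)^n t_k = s_(n+1) − s_(1) = (-(3*n**2 + 8*n + 9)*factorial(n + 3)) − (-54), i.e. -3*n**2*factorial(n + 3) - 8*n*factorial(n + 3) - 9*factorial(n + 3) + 54.

S(n) = - 3 n^{2} \left(n + 3\right)! - 8 n \left(n + 3\right)! - 9 \left(n + 3\right)! + 54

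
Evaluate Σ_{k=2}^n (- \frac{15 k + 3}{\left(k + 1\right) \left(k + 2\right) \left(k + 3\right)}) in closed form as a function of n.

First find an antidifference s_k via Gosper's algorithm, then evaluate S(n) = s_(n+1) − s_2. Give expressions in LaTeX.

S(n) = \frac{- 13 n^{2} - 5 n + 18}{4 \left(n^{2} + 5 n + 6\right)}

Compute t_(k+1)/t_k: get (k + 1)*(5*k + 6)/((k + 4)*(5*k + 1)).
Normal form (A,B,C) = (k + 1, k + 4, k + 1/5).
f must satisfy (k + 1)·f(k+1) − (k + 3)·f(k) = k + 1/5.
deg f ≤ 2 (via 1,1,1).
A polynomial solution: f(k) = k*(3*k - 1)/10.
Then R = B(k−1)f/C = k*(k + 3)*(3*k - 1)/(2*(5*k + 1)), so s_k = R(k)·t_k = -3*k*(3*k - 1)/(2*(k + 1)*(k + 2)).
s_(k+1) − s_k = 3*(-5*k - 1)/(k**3 + 6*k**2 + 11*k + 6) = t_k.
s_(n+1) = 3*(-3*n**2 - 5*n - 2)/(2*(n**2 + 5*n + 6)) and s_(2) = -5/4, so S(n) = (-13*n**2 - 5*n + 18)/(4*(n**2 + 5*n + 6)).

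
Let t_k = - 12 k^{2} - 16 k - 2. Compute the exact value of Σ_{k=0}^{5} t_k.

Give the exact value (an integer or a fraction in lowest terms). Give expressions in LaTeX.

t_(k+1)/t_k = (6*k**2 + 20*k + 15)/(6*k**2 + 8*k + 1).
So A=1 and B=1, with C=k**2 + 4*k/3 + 1/6.
Need (1)·f(k+1) − (1)·f(k) = k**2 + 4*k/3 + 1/6.
deg f ≤ 3 (via 0,0,2).
Match coefficients ⇒ f(k) = k*(2*k**2 + k - 2)/6.
Then R = B(k−1)f/C = k*(2*k**2 + k - 2)/(6*k**2 + 8*k + 1), so s_k = R(k)·t_k = 2*k*(-2*k**2 - k + 2).
Δs = -12*k**2 - 16*k - 2, as required.
Sum = s_(6) − s_(0); s_(6) = -912, s_(0) = 0 ⇒ -912.

Σ = -912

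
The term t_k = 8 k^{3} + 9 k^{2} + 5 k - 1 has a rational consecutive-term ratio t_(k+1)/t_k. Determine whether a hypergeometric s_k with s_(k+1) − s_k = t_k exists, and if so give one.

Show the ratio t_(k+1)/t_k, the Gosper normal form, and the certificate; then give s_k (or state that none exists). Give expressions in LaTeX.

s_k = k \left(2 k^{3} - k^{2} - 2\right)

Ratio r(k) = (8*k**3 + 33*k**2 + 47*k + 21)/(8*k**3 + 9*k**2 + 5*k - 1).
Take A(k)=1, B(k)=1, C(k)=k**3 + 9*k**2/8 + 5*k/8 - 1/8.
Solve (1)·f(k+1) − (1)·f(k) = k**3 + 9*k**2/8 + 5*k/8 - 1/8.
From deg A=0, deg B=0, deg C=3: d=4.
A polynomial solution: f(k) = k*(2*k**3 - k**2 - 2)/8.
R(k) = B(k−1)·f(k)/C(k) = k*(2*k**3 - k**2 - 2)/(8*k**3 + 9*k**2 + 5*k - 1); s_k = R·t_k = k*(2*k**3 - k**2 - 2).
Check: Δs_k = 8*k**3 + 9*k**2 + 5*k - 1. ✓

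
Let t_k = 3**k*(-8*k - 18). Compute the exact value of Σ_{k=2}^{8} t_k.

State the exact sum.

r(k) = 3*(4*k + 13)/(4*k + 9) after simplifying.
So A=3 and B=1, with C=k + 9/4.
Key eq: (3)·f(k+1) = (1)·f(k) + (k + 9/4).
Degrees (0,0,1) ⇒ d ≤ 1.
Solving with deg f ≤ 1: f(k) = (4*k + 3)/8.
Then R = B(k−1)f/C = (4*k + 3)/(2*(4*k + 9)), so s_k = R(k)·t_k = 3**k*(-4*k - 3).
s_(k+1) − s_k = 3**k*(-8*k - 18) = t_k.
Σ_(k=2)^(8) t_k = s_(9) − s_(2) = -767637 − (-99) = -767538.

Σ = -767538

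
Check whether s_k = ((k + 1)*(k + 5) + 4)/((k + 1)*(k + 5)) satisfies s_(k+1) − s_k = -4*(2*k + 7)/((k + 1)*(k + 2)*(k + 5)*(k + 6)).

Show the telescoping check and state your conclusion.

Valid — Δs_k = t_k.

s_(k+1) = ((k + 2)*(k + 6) + 4)/((k + 2)*(k + 6))
s_(k+1) − s_k = 4*(-2*k - 7)/(k**4 + 14*k**3 + 65*k**2 + 112*k + 60)
(s_(k+1) − s_k) − t_k = 0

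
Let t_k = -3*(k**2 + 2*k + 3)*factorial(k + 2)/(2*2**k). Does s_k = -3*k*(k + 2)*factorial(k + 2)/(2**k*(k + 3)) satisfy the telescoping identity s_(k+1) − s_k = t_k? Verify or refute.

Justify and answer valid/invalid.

s_(k+1) = -3*(k + 1)*(k + 3)*factorial(k + 3)/(2*2**k*(k + 4))
s_(k+1) − s_k = -3*(k**4 + 8*k**3 + 24*k**2 + 38*k + 27)*factorial(k + 2)/(2*2**k*(k + 3)*(k + 4))
(s_(k+1) − s_k) − t_k = 3*(k**3 + 5*k**2 + 7*k + 9)*factorial(k + 2)/(2*2**k*(k + 3)*(k + 4))

Invalid: residual 3*(k**3 + 5*k**2 + 7*k + 9)*factorial(k + 2)/(2*2**k*(k + 3)*(k + 4)) ≠ 0.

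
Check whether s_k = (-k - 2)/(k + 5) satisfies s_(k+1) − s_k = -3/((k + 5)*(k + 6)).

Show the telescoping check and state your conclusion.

s_(k+1) = (-k - 3)/(k + 6)
s_(k+1) − s_k = -3/(k**2 + 11*k + 30)
(s_(k+1) − s_k) − t_k = 0

Valid — Δs_k = t_k.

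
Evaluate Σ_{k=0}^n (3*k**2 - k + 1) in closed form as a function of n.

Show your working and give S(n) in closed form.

r(k) = (-k + 3*(k + 1)**2)/(3*k**2 - k + 1) after simplifying.
Gosper form: A/B · C(k+1)/C(k) with A=1, B=1, C=k**2 - k/3 + 1/3.
Need (1)·f(k+1) − (1)·f(k) = k**2 - k/3 + 1/3.
Degrees (0,0,2) ⇒ d ≤ 3.
Match coefficients ⇒ f(k) = k*(k**2 - 2*k + 2)/3.
Then R = B(k−1)f/C = k*(k**2 - 2*k + 2)/(3*k**2 - k + 1), so s_k = R(k)·t_k = k*(k**2 - 2*k + 2).
Δs = 3*k**2 - k + 1, as required.
Telescope: S(n) = s_(n+1) − s_(0) = n**3 + n**2 + n + 1 − (0) = n**3 + n**2 + n + 1.

S(n) = n**3 + n**2 + n + 1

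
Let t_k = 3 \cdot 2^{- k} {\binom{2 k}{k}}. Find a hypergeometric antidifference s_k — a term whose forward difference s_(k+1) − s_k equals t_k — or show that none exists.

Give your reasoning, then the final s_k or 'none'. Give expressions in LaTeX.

Step 1: r(k) = (2*k + 1)/(k + 1).
Gosper form: A/B · C(k+1)/C(k) with A=2*k + 1, B=k + 1, C=1.
f must satisfy (2*k + 1)·f(k+1) − (k)·f(k) = 1.
deg f ≤ -1 (via 1,1,0).
Bound -1 < 0, so the key equation has no polynomial solution.

no hypergeometric antidifference exists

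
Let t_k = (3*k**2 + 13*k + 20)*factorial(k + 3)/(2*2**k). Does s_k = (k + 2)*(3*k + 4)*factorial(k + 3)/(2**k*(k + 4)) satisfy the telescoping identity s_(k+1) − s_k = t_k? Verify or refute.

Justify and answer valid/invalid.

Invalid: residual -(3*k**3 + 25*k**2 + 66*k + 72)*factorial(k + 3)/(2**k*(k + 4)*(k + 5)) ≠ 0.

s_(k+1) = (k + 3)*(3*k + 7)*factorial(k + 4)/(2*2**k*(k + 5))
s_(k+1) − s_k = (3*k**4 + 34*k**3 + 147*k**2 + 308*k + 256)*factorial(k + 3)/(2*2**k*(k + 4)*(k + 5))
(s_(k+1) − s_k) − t_k = -(3*k**3 + 25*k**2 + 66*k + 72)*factorial(k + 3)/(2**k*(k + 4)*(k + 5))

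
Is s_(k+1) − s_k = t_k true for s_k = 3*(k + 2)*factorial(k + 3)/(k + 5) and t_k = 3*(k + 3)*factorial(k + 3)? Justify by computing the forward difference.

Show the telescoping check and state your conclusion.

s_(k+1) = 3*(k + 3)*factorial(k + 4)/(k + 6)
s_(k+1) − s_k = 3*(k**3 + 11*k**2 + 39*k + 48)*factorial(k + 3)/((k + 5)*(k + 6))
(s_(k+1) − s_k) − t_k = -9*(k**2 + 8*k + 14)*factorial(k + 3)/((k + 5)*(k + 6))

Invalid: residual -9*(k**2 + 8*k + 14)*factorial(k + 3)/((k + 5)*(k + 6)) ≠ 0.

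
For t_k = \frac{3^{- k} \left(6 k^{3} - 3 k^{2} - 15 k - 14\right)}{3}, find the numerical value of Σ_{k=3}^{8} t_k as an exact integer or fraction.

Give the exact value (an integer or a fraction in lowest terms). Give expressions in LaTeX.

Σ = 73390/19683

Ratio r(k) = (6*k**3 + 15*k**2 - 3*k - 26)/(3*(6*k**3 - 3*k**2 - 15*k - 14)).
Normal form (A,B,C) = (1/3, 1, k**3 - k**2/2 - 5*k/2 - 7/3).
Set up (1/3)·f(k+1) − (1)·f(k) − (k**3 - k**2/2 - 5*k/2 - 7/3) = 0.
d = 3 from the (0,0,3) case.
Coefficient equations give f(k) = -(3*k**3 + 3*k**2 - 4)/2.
So s_k = (B(k−1)f/C)·t_k = (-3*(3*k**3 + 3*k**2 - 4)/(6*k**3 - 3*k**2 - 15*k - 14))·t_k = (-3*k**3 - 3*k**2 + 4)/3**k.
Verify: (6*k**3 - 3*k**2 - 15*k - 14)/(3*3**k) matches t_k.
Evaluate s at k=9 and k=3: -2426/19683 and -104/27; difference 73390/19683.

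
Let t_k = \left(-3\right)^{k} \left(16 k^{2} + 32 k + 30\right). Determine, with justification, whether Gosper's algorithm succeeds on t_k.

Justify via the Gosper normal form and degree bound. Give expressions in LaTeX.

Compute t_(k+1)/t_k: get 3*(-8*k**2 - 32*k - 39)/(8*k**2 + 16*k + 15).
Normal form (A,B,C) = (-3, 1, k**2 + 2*k + 15/8).
Solve (-3)·f(k+1) − (1)·f(k) = k**2 + 2*k + 15/8.
Degrees (0,0,2) ⇒ d ≤ 2.
Solving with deg f ≤ 2: f(k) = -(4*k**2 + 2*k + 3)/16.
Certificate R = B(k−1)f/C = -(4*k**2 + 2*k + 3)/(2*(8*k**2 + 16*k + 15)) gives s_k = (-3)**k*(-4*k**2 - 2*k - 3).
Δs = (-3)**k*(16*k**2 + 32*k + 30), as required.

Yes. s_k = \left(-3\right)^{k} \left(- 4 k^{2} - 2 k - 3\right).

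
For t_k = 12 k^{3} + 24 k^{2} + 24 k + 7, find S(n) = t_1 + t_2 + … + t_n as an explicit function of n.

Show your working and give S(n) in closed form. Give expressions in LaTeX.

S(n) = n \left(3 n^{3} + 14 n^{2} + 27 n + 23\right)

Step 1: r(k) = (12*k**3 + 60*k**2 + 108*k + 67)/(12*k**3 + 24*k**2 + 24*k + 7).
Gosper form: A/B · C(k+1)/C(k) with A=1, B=1, C=k**3 + 2*k**2 + 2*k + 7/12.
Need (1)·f(k+1) − (1)·f(k) = k**3 + 2*k**2 + 2*k + 7/12.
Bound: deg f ≤ 4.
Solve for f: f(k) = k*(3*k**3 + 2*k**2 + 3*k - 1)/12 (degree 4 ≤ 4).
So s_k = (B(k−1)f/C)·t_k = (k*(3*k**3 + 2*k**2 + 3*k - 1)/(12*k**3 + 24*k**2 + 24*k + 7))·t_k = k*(3*k**3 + 2*k**2 + 3*k - 1).
Verify: 12*k**3 + 24*k**2 + 24*k + 7 matches t_k.
s_(n+1) = 3*n**4 + 14*n**3 + 27*n**2 + 23*n + 7 and s_(1) = 7, so S(n) = n*(3*n**3 + 14*n**2 + 27*n + 23).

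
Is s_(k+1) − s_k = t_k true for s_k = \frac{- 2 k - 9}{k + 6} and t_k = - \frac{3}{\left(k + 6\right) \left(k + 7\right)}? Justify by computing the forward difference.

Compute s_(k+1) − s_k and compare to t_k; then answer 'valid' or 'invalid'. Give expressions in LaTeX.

s_(k+1) = (-2*k - 11)/(k + 7)
s_(k+1) − s_k = -3/(k**2 + 13*k + 42)
(s_(k+1) − s_k) − t_k = 0

valid (s_(k+1) − s_k reduces to t_k)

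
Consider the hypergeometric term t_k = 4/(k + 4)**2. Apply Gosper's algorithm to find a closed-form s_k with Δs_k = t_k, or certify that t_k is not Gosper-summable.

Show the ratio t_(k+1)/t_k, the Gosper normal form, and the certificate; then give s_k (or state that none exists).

The ratio is (k + 4)**2/(k + 5)**2.
Normal form (A,B,C) = (k**2 + 8*k + 16, k**2 + 10*k + 25, 1).
Key eq: (k**2 + 8*k + 16)·f(k+1) = (k**2 + 8*k + 16)·f(k) + (1).
deg f ≤ 0 (via 2,2,0).
Write f(k) = c0. Then LHS − RHS = -1, requiring -1 = 0: contradictory. No certificate.

no hypergeometric antidifference exists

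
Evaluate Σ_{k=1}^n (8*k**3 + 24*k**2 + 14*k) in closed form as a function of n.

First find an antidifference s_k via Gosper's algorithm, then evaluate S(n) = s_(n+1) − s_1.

t_(k+1)/t_k = (4*k**3 + 24*k**2 + 43*k + 23)/(k*(4*k**2 + 12*k + 7)).
Gosper form: A/B · C(k+1)/C(k) with A=1, B=1, C=k**3 + 3*k**2 + 7*k/4.
Need (1)·f(k+1) − (1)·f(k) = k**3 + 3*k**2 + 7*k/4.
From deg A=0, deg B=0, deg C=3: d=4.
Solving with deg f ≤ 4: f(k) = k*(k - 1)*(2*k**2 + 6*k + 3)/8.
Get s_k = R·t_k = k*(2*k**3 + 4*k**2 - 3*k - 3) with R(k) = B(k−1)f(k)/C(k) = (k - 1)*(2*k**2 + 6*k + 3)/(2*(4*k**2 + 12*k + 7)).
Check: Δs_k = 2*k*(4*k**2 + 12*k + 7). ✓
Telescope: S(n) = s_(n+1) − s_(1) = n*(2*n**3 + 12*n**2 + 21*n + 11) − (0) = n*(2*n**3 + 12*n**2 + 21*n + 11).

S(n) = n*(2*n**3 + 12*n**2 + 21*n + 11)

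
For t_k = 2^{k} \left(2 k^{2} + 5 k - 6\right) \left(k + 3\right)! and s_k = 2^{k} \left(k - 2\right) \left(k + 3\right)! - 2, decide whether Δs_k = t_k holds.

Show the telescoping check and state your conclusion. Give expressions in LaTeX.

Valid: the claim telescopes to t_k.

s_(k+1) = 2**(k + 1)*(k - 1)*factorial(k + 4) - 2
s_(k+1) − s_k = 2**k*(2*k**2 + 5*k - 6)*factorial(k + 3)
(s_(k+1) − s_k) − t_k = 0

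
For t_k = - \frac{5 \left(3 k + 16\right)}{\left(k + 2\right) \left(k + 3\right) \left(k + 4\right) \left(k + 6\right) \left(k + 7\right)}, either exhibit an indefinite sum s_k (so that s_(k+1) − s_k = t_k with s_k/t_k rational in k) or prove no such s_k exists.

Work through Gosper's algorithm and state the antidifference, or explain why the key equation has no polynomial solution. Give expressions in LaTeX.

s_k = \frac{5 k \left(- k^{2} - 11 k - 36\right)}{36 \left(k^{3} + 11 k^{2} + 36 k + 36\right)}

t_(k+1)/t_k = (k + 2)*(k + 6)*(3*k + 19)/((k + 5)*(k + 8)*(3*k + 16)).
Gosper form: A/B · C(k+1)/C(k) with A=k + 2, B=k + 8, C=k**2 + 31*k/3 + 80/3.
Need (k + 2)·f(k+1) − (k + 7)·f(k) = k**2 + 31*k/3 + 80/3.
From deg A=1, deg B=1, deg C=2: d=5.
Solve for f: f(k) = k*(k + 4)*(k + 5)*(k**2 + 11*k + 36)/108 (degree 5 ≤ 5).
So s_k = (B(k−1)f/C)·t_k = (k*(k + 4)*(k + 7)*(k**2 + 11*k + 36)/(36*(3*k + 16)))·t_k = 5*k*(-k**2 - 11*k - 36)/(36*(k**3 + 11*k**2 + 36*k + 36)).
s_(k+1) − s_k = 5*(-3*k - 16)/(k**5 + 22*k**4 + 185*k**3 + 740*k**2 + 1404*k + 1008) = t_k.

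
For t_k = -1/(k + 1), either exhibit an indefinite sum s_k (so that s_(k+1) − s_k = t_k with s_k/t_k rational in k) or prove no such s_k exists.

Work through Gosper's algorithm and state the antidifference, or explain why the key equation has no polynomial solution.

t_(k+1)/t_k = (k + 1)/(k + 2).
Gosper form: A/B · C(k+1)/C(k) with A=k + 1, B=k + 2, C=1.
Need (k + 1)·f(k+1) − (k + 1)·f(k) = 1.
Bound: deg f ≤ 0.
Write f(k) = c0. Then LHS − RHS = -1, requiring -1 = 0: contradictory. No certificate.

none — t_k is not Gosper-summable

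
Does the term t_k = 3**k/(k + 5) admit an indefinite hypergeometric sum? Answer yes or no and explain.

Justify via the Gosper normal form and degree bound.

No — t_k has no hypergeometric antidifference.

The ratio is 3*(k + 5)/(k + 6).
Gosper form: A/B · C(k+1)/C(k) with A=3*k + 15, B=k + 6, C=1.
Set up (3*k + 15)·f(k+1) − (k + 5)·f(k) − (1) = 0.
From deg A=1, deg B=1, deg C=0: d=-1.
Bound -1 < 0, so the key equation has no polynomial solution.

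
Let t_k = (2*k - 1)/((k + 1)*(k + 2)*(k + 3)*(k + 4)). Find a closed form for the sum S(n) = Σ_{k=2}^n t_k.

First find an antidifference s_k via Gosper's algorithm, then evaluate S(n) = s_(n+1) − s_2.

S(n) = (n**3 + 9*n**2 - 4*n - 6)/(30*(n**3 + 9*n**2 + 26*n + 24))

Ratio r(k) = (k + 1)*(2*k + 1)/((k + 5)*(2*k - 1)).
Normal form (A,B,C) = (k + 1, k + 5, k - 1/2).
Key eq: (k + 1)·f(k+1) = (k + 4)·f(k) + (k - 1/2).
deg f ≤ 3 (via 1,1,1).
Coefficient equations give f(k) = -k/2.
So s_k = (B(k−1)f/C)·t_k = (-k*(k + 4)/(2*k - 1))·t_k = -k/((k + 1)*(k + 2)*(k + 3)).
Verify: (2*k - 1)/(k**4 + 10*k**3 + 35*k**2 + 50*k + 24) matches t_k.
s_(n+1) = (-n - 1)/(n**3 + 9*n**2 + 26*n + 24) and s_(2) = -1/30, so S(n) = (n**3 + 9*n**2 - 4*n - 6)/(30*(n**3 + 9*n**2 + 26*n + 24)).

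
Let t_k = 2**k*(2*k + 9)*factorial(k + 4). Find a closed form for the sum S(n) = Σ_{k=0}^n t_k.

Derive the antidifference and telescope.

Step 1: r(k) = 2*(k + 5)*(2*k + 11)/(2*k + 9).
So A=2*k + 10 and B=1, with C=k + 9/2.
Key eq: (2*k + 10)·f(k+1) = (1)·f(k) + (k + 9/2).
deg f ≤ 0 (via 1,0,1).
Solving with deg f ≤ 0: f(k) = 1/2.
Then R = B(k−1)f/C = 1/(2*k + 9), so s_k = R(k)·t_k = 2**k*factorial(k + 4).
Δs = 2**k*(2*k + 9)*factorial(k + 4), as required.
Σ_(k=0)^n t_k = s_(n+1) − s_(0) = (2**(n + 1)*factorial(n + 5)) − (24), i.e. 2*2**n*factorial(n + 5) - 24.

S(n) = 2*2**n*factorial(n + 5) - 24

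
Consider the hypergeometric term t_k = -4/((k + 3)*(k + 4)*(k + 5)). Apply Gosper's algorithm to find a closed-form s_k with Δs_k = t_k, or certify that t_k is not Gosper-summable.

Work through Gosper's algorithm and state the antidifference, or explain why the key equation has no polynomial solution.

s_k = k*(-k - 7)/(6*(k + 3)*(k + 4))

The ratio is (k + 3)/(k + 6).
Take A(k)=k + 3, B(k)=k + 6, C(k)=1.
Key eq: (k + 3)·f(k+1) = (k + 5)·f(k) + (1).
deg f ≤ 2 (via 1,1,0).
A polynomial solution: f(k) = k*(k + 7)/24.
R(k) = B(k−1)·f(k)/C(k) = k*(k + 5)*(k + 7)/24; s_k = R·t_k = k*(-k - 7)/(6*(k + 3)*(k + 4)).
Δs = -4/(k**3 + 12*k**2 + 47*k + 60), as required.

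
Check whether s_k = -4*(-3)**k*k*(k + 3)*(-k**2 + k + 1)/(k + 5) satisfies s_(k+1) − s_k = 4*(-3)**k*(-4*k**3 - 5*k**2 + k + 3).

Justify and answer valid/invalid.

s_(k+1) = 12*(-3)**k*(k + 1)*(k + 4)*(k - (k + 1)**2 + 2)/(k + 6)
s_(k+1) − s_k = (-3)**k*(-16*k**5 - 164*k**4 - 488*k**3 - 360*k**2 + 180*k + 240)/(k**2 + 11*k + 30)
(s_(k+1) − s_k) − t_k = (-3)**k*(32*k**4 + 208*k**3 + 184*k**2 - 72*k - 120)/(k**2 + 11*k + 30)

Invalid: residual (-3)**k*(32*k**4 + 208*k**3 + 184*k**2 - 72*k - 120)/(k**2 + 11*k + 30) ≠ 0.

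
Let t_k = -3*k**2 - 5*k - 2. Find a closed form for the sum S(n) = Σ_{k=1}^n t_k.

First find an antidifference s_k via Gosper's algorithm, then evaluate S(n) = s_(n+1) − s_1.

t_(k+1)/t_k = (3*k**2 + 11*k + 10)/(3*k**2 + 5*k + 2).
Gosper form: A/B · C(k+1)/C(k) with A=1, B=1, C=k**2 + 5*k/3 + 2/3.
Solve (1)·f(k+1) − (1)·f(k) = k**2 + 5*k/3 + 2/3.
Bound: deg f ≤ 3.
Solving with deg f ≤ 3: f(k) = k**2*(k + 1)/3.
R(k) = B(k−1)·f(k)/C(k) = k**2/(3*k + 2); s_k = R·t_k = k**2*(-k - 1).
Δs = -3*k**2 - 5*k - 2, as required.
s_(n+1) = -n**3 - 4*n**2 - 5*n - 2 and s_(1) = -2, so S(n) = n*(-n**2 - 4*n - 5).

S(n) = n*(-n**2 - 4*n - 5)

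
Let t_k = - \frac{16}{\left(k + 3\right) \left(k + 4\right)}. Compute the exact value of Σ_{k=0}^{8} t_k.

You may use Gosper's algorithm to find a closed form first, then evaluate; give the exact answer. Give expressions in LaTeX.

Σ = -4

Ratio r(k) = (k + 3)/(k + 5).
A = k + 3, B = k + 5, C = 1.
f must satisfy (k + 3)·f(k+1) − (k + 4)·f(k) = 1.
d = 1 from the (1,1,0) case.
Solving with deg f ≤ 1: f(k) = k/3.
So s_k = (B(k−1)f/C)·t_k = (k*(k + 4)/3)·t_k = -16*k/(3*k + 9).
s_(k+1) − s_k = -16/(k**2 + 7*k + 12) = t_k.
Telescoping: Σ = s_(9) − s_(0) = -4 − (0) = -4.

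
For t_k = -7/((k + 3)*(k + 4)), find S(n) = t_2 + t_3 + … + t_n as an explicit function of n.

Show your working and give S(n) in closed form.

S(n) = 7*(1 - n)/(5*(n + 4))

t_(k+1)/t_k = (k + 3)/(k + 5).
Gosper form: A/B · C(k+1)/C(k) with A=k + 3, B=k + 5, C=1.
Need (k + 3)·f(k+1) − (k + 4)·f(k) = 1.
From deg A=1, deg B=1, deg C=0: d=1.
Solving with deg f ≤ 1: f(k) = k/3.
So s_k = (B(k−1)f/C)·t_k = (k*(k + 4)/3)·t_k = -7*k/(3*k + 9).
Check: Δs_k = -7/(k**2 + 7*k + 12). ✓
s_(n+1) = 7*(-n - 1)/(3*(n + 4)) and s_(2) = -14/15, so S(n) = 7*(1 - n)/(5*(n + 4)).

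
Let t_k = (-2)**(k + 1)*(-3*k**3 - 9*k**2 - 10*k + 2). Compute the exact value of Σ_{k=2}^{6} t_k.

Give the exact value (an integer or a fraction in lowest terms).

Σ = 99920

Step 1: r(k) = 2*(-3*k**3 - 18*k**2 - 37*k - 20)/(3*k**3 + 9*k**2 + 10*k - 2).
So A=-2 and B=1, with C=k**3 + 3*k**2 + 10*k/3 - 2/3.
Need (-2)·f(k+1) − (1)·f(k) = k**3 + 3*k**2 + 10*k/3 - 2/3.
From deg A=0, deg B=0, deg C=3: d=3.
Match coefficients ⇒ f(k) = -(k - 1)*(k**2 + 2*k + 2)/3.
R(k) = B(k−1)·f(k)/C(k) = -(k - 1)*(k**2 + 2*k + 2)/(3*k**3 + 9*k**2 + 10*k - 2); s_k = R·t_k = (-2)**(k + 1)*(k**3 + k**2 - 2).
s_(k+1) − s_k = (-2)**(k + 1)*(-3*k**3 - 9*k**2 - 10*k + 2) = t_k.
Σ_(k=2)^(6) t_k = s_(7) − s_(2) = 99840 − (-80) = 99920.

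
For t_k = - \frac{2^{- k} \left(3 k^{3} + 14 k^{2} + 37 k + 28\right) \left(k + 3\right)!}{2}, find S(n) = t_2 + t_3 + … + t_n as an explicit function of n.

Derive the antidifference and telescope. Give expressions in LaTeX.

S(n) = \frac{2^{- n} \left(1200 \cdot 2^{n} - 3 n^{6} n! - 38 n^{5} n! - 194 n^{4} n! - 520 n^{3} n! - 787 n^{2} n! - 642 n n! - 216 n!\right)}{2}

t_(k+1)/t_k = (3*k**4 + 35*k**3 + 166*k**2 + 378*k + 328)/(2*(3*k**3 + 14*k**2 + 37*k + 28)).
Take A(k)=k/2 + 2, B(k)=1, C(k)=k**3 + 14*k**2/3 + 37*k/3 + 28/3.
Key eq: (k/2 + 2)·f(k+1) = (1)·f(k) + (k**3 + 14*k**2/3 + 37*k/3 + 28/3).
Degrees (1,0,3) ⇒ d ≤ 2.
Coefficient equations give f(k) = 2*(3*k**2 + 2*k + 4)/3.
So s_k = (B(k−1)f/C)·t_k = (2*(3*k**2 + 2*k + 4)/(3*k**3 + 14*k**2 + 37*k + 28))·t_k = -(3*k**2 + 2*k + 4)*factorial(k + 3)/2**k.
Check: Δs_k = -(3*k**3 + 14*k**2 + 37*k + 28)*factorial(k + 3)/(2*2**k). ✓
Telescope: S(n) = s_(n+1) − s_(2) = -2**(-n - 1)*(3*n**2 + 8*n + 9)*factorial(n + 4) − (-600) = (1200*2**n - 3*n**6*factorial(n) - 38*n**5*factorial(n) - 194*n**4*factorial(n) - 520*n**3*factorial(n) - 787*n**2*factorial(n) - 642*n*factorial(n) - 216*factorial(n))/(2*2**n).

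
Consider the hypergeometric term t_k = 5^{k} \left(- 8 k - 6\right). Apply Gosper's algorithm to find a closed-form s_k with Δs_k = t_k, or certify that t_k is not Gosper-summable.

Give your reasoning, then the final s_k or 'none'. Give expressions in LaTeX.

s_k = 5^{k} \left(1 - 2 k\right)

Ratio r(k) = 5*(4*k + 7)/(4*k + 3).
Factor: A=5; B=1; C=k + 3/4.
Key eq: (5)·f(k+1) = (1)·f(k) + (k + 3/4).
Bound: deg f ≤ 1.
Coefficient equations give f(k) = (2*k - 1)/8.
Then R = B(k−1)f/C = (2*k - 1)/(2*(4*k + 3)), so s_k = R(k)·t_k = 5**k*(1 - 2*k).
Verify: 5**k*(-8*k - 6) matches t_k.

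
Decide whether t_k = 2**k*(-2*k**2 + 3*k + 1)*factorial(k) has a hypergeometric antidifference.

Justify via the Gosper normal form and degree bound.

t_(k+1)/t_k = 2*(2*k**3 + 3*k**2 - k - 2)/(2*k**2 - 3*k - 1).
A = 2*k + 2, B = 1, C = k**2 - 3*k/2 - 1/2.
Set up (2*k + 2)·f(k+1) − (1)·f(k) − (k**2 - 3*k/2 - 1/2) = 0.
d = 1 from the (1,0,2) case.
Solving with deg f ≤ 1: f(k) = (k - 3)/2.
Then R = B(k−1)f/C = (k - 3)/(2*k**2 - 3*k - 1), so s_k = R(k)·t_k = -2**k*(k - 3)*factorial(k).
Check: Δs_k = 2**k*(-2*k**2 + 3*k + 1)*factorial(k). ✓

Yes. s_k = -2**k*(k - 3)*factorial(k).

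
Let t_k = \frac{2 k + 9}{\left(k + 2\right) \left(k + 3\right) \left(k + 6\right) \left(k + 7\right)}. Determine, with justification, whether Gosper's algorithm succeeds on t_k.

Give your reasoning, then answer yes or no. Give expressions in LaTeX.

t_(k+1)/t_k = (k + 2)*(k + 6)*(2*k + 11)/((k + 4)*(k + 8)*(2*k + 9)).
Factor: A=k + 2; B=k + 8; C=k**3 + 27*k**2/2 + 121*k/2 + 90.
Need (k + 2)·f(k+1) − (k + 7)·f(k) = k**3 + 27*k**2/2 + 121*k/2 + 90.
Bound: deg f ≤ 5.
Match coefficients ⇒ f(k) = k*(k + 3)*(k + 4)*(k + 5)*(k + 8)/24.
So s_k = (B(k−1)f/C)·t_k = (k*(k + 3)*(k + 7)*(k + 8)/(12*(2*k + 9)))·t_k = k*(k + 8)/(12*(k**2 + 8*k + 12)).
Verify: (2*k + 9)/(k**4 + 18*k**3 + 113*k**2 + 288*k + 252) matches t_k.

Yes. s_k = \frac{k \left(k + 8\right)}{12 \left(k^{2} + 8 k + 12\right)}.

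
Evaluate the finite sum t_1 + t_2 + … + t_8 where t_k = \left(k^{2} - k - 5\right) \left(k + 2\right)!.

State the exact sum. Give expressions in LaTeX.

Σ = 199584018

t_(k+1)/t_k = (k + 3)*(k - (k + 1)**2 + 6)/(-k**2 + k + 5).
A = k + 3, B = 1, C = k**2 - k - 5.
Set up (k + 3)·f(k+1) − (1)·f(k) − (k**2 - k - 5) = 0.
d = 1 from the (1,0,2) case.
Coefficient equations give f(k) = k - 4.
Then R = B(k−1)f/C = (k - 4)/(k**2 - k - 5), so s_k = R(k)·t_k = (k - 4)*factorial(k + 2).
s_(k+1) − s_k = (k**2 - k - 5)*factorial(k + 2) = t_k.
Evaluate s at k=9 and k=1: 199584000 and -18; difference 199584018.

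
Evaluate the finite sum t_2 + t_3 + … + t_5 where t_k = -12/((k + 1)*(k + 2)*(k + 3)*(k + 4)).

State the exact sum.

Σ = -37/630

r(k) = (k + 1)/(k + 5) after simplifying.
Normal form (A,B,C) = (k + 1, k + 5, 1).
f must satisfy (k + 1)·f(k+1) − (k + 4)·f(k) = 1.
Bound: deg f ≤ 3.
Match coefficients ⇒ f(k) = k*(k**2 + 6*k + 11)/18.
Certificate R = B(k−1)f/C = k*(k + 4)*(k**2 + 6*k + 11)/18 gives s_k = 2*k*(-k**2 - 6*k - 11)/(3*(k + 1)*(k + 2)*(k + 3)).
Verify: -12/(k**4 + 10*k**3 + 35*k**2 + 50*k + 24) matches t_k.
Telescoping: Σ = s_(6) − s_(2) = -83/126 − (-3/5) = -37/630.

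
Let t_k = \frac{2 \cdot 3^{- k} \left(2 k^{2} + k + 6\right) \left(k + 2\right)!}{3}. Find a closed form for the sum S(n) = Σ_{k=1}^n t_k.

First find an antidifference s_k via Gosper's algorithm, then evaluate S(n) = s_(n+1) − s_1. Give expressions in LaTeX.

The ratio is (k + 3)*(k + 2*(k + 1)**2 + 7)/(3*(2*k**2 + k + 6)).
Normal form (A,B,C) = (k/3 + 1, 1, k**2 + k/2 + 3).
Need (k/3 + 1)·f(k+1) − (1)·f(k) = k**2 + k/2 + 3.
Bound: deg f ≤ 1.
Coefficient equations give f(k) = 3*(2*k - 1)/2.
Then R = B(k−1)f/C = 3*(2*k - 1)/(2*k**2 + k + 6), so s_k = R(k)·t_k = 2*(2*k - 1)*factorial(k + 2)/3**k.
Check: Δs_k = 2*(2*k**2 + k + 6)*factorial(k + 2)/(3*3**k). ✓
Σ_(k=1)^n t_k = s_(n+1) − s_(1) = (2*3**(-n - 1)*(2*n + 1)*factorial(n + 3)) − (4), i.e. -4 + 4*n*factorial(n + 3)/(3*3**n) + 2*factorial(n + 3)/(3*3**n).

S(n) = -4 + \frac{4 \cdot 3^{- n} n \left(n + 3\right)!}{3} + \frac{2 \cdot 3^{- n} \left(n + 3\right)!}{3}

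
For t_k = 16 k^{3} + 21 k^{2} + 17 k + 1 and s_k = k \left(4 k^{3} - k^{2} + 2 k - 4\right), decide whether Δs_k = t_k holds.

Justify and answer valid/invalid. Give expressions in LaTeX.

valid (s_(k+1) − s_k reduces to t_k)

s_(k+1) = (k + 1)*(2*k + 4*(k + 1)**3 - (k + 1)**2 - 2)
s_(k+1) − s_k = 16*k**3 + 21*k**2 + 17*k + 1
(s_(k+1) − s_k) − t_k = 0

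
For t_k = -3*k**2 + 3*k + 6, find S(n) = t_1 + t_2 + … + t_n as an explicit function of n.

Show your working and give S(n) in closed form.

Ratio r(k) = (k**2 + k - 2)/(k**2 - k - 2).
Gosper form: A/B · C(k+1)/C(k) with A=1, B=1, C=k**2 - k - 2.
Solve (1)·f(k+1) − (1)·f(k) = k**2 - k - 2.
Bound: deg f ≤ 3.
Match coefficients ⇒ f(k) = k*(k - 4)*(k + 1)/3.
Then R = B(k−1)f/C = k*(k - 4)/(3*(k - 2)), so s_k = R(k)·t_k = k*(-k**2 + 3*k + 4).
s_(k+1) − s_k = -3*k**2 + 3*k + 6 = t_k.
Evaluate: s_(n+1) = -n**3 + 7*n + 6; subtract s_(1) = 6 ⇒ S(n) = n*(7 - n**2).

S(n) = n*(7 - n**2)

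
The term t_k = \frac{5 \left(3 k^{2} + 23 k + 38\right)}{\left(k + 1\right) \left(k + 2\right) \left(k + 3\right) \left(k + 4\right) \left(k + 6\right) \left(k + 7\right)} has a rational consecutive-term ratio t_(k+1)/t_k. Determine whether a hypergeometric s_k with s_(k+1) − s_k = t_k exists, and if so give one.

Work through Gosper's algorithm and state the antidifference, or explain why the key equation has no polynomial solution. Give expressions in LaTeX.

t_(k+1)/t_k = (k + 1)*(k + 6)*(23*k + 3*(k + 1)**2 + 61)/((k + 5)*(k + 8)*(3*k**2 + 23*k + 38)).
Take A(k)=k + 1, B(k)=k + 8, C(k)=k**3 + 38*k**2/3 + 51*k + 190/3.
f must satisfy (k + 1)·f(k+1) − (k + 7)·f(k) = k**3 + 38*k**2/3 + 51*k + 190/3.
d = 6 from the (1,1,3) case.
Coefficient equations give f(k) = k*(k + 2)*(k + 4)*(k + 5)*(k**2 + 10*k + 27)/54.
Then R = B(k−1)f/C = k*(k + 2)*(k + 4)*(k + 7)*(k**2 + 10*k + 27)/(18*(3*k**2 + 23*k + 38)), so s_k = R(k)·t_k = 5*k*(k**2 + 10*k + 27)/(18*(k**3 + 10*k**2 + 27*k + 18)).
Check: Δs_k = 5*(3*k**2 + 23*k + 38)/(k**6 + 23*k**5 + 207*k**4 + 925*k**3 + 2144*k**2 + 2412*k + 1008). ✓

s_k = \frac{5 k \left(k^{2} + 10 k + 27\right)}{18 \left(k^{3} + 10 k^{2} + 27 k + 18\right)}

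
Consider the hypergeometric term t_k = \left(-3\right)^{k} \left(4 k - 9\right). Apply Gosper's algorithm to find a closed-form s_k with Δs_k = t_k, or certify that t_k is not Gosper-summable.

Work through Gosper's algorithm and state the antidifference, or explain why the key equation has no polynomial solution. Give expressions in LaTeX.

r(k) = 3*(5 - 4*k)/(4*k - 9) after simplifying.
A = -3, B = 1, C = k - 9/4.
f must satisfy (-3)·f(k+1) − (1)·f(k) = k - 9/4.
deg f ≤ 1 (via 0,0,1).
Solving with deg f ≤ 1: f(k) = -(k - 3)/4.
Certificate R = B(k−1)f/C = -(k - 3)/(4*k - 9) gives s_k = (-3)**k*(3 - k).
Check: Δs_k = (-3)**k*(4*k - 9). ✓

s_k = \left(-3\right)^{k} \left(3 - k\right)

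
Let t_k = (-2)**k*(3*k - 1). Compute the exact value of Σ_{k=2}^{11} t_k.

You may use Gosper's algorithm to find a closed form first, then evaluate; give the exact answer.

Σ = -45052

Ratio r(k) = 2*(-3*k - 2)/(3*k - 1).
Take A(k)=-2, B(k)=1, C(k)=k - 1/3.
f must satisfy (-2)·f(k+1) − (1)·f(k) = k - 1/3.
d = 1 from the (0,0,1) case.
Solving with deg f ≤ 1: f(k) = -(k - 1)/3.
Get s_k = R·t_k = (-2)**k*(1 - k) with R(k) = B(k−1)f(k)/C(k) = -(k - 1)/(3*k - 1).
Δs = (-2)**k*(3*k - 1), as required.
Sum = s_(12) − s_(2); s_(12) = -45056, s_(2) = -4 ⇒ -45052.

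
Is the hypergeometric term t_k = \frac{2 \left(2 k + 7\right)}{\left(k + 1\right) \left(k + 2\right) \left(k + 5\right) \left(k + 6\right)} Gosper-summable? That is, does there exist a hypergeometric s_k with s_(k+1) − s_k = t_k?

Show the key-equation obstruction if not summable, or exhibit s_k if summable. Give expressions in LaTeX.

t_(k+1)/t_k = (k + 1)*(k + 5)*(2*k + 9)/((k + 3)*(k + 7)*(2*k + 7)).
Factor: A=k + 1; B=k + 7; C=k**3 + 21*k**2/2 + 73*k/2 + 42.
Need (k + 1)·f(k+1) − (k + 6)·f(k) = k**3 + 21*k**2/2 + 73*k/2 + 42.
deg f ≤ 5 (via 1,1,3).
A polynomial solution: f(k) = k*(k + 2)*(k + 3)*(k + 4)*(k + 6)/10.
Get s_k = R·t_k = 2*k*(k + 6)/(5*(k**2 + 6*k + 5)) with R(k) = B(k−1)f(k)/C(k) = k*(k + 2)*(k + 6)**2/(5*(2*k + 7)).
Verify: 2*(2*k + 7)/(k**4 + 14*k**3 + 65*k**2 + 112*k + 60) matches t_k.

Yes. s_k = \frac{2 k \left(k + 6\right)}{5 \left(k^{2} + 6 k + 5\right)}.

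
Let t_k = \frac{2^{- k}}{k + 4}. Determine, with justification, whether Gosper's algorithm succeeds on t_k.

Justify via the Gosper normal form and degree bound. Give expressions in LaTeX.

Ratio r(k) = (k + 4)/(2*(k + 5)).
Normal form (A,B,C) = (k/2 + 2, k + 5, 1).
Solve (k/2 + 2)·f(k+1) − (k + 4)·f(k) = 1.
From deg A=1, deg B=1, deg C=0: d=-1.
deg f ≤ -1 is impossible — no certificate.

No — key equation has no polynomial f.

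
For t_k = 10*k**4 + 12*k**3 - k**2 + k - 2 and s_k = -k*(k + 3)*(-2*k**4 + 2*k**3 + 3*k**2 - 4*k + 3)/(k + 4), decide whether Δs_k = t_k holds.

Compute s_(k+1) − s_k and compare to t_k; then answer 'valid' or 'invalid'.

Invalid: residual (-8*k**5 - 54*k**4 - 50*k**3 + 7*k**2 - 5*k + 8)/(k**2 + 9*k + 20) ≠ 0.

s_(k+1) = (2*k**6 + 16*k**5 + 41*k**4 + 39*k**3 + 10*k**2 - 10*k - 8)/(k + 5)
s_(k+1) − s_k = (10*k**6 + 94*k**5 + 253*k**4 + 182*k**3 - 6*k**2 - 3*k - 32)/(k**2 + 9*k + 20)
(s_(k+1) − s_k) − t_k = (-8*k**5 - 54*k**4 - 50*k**3 + 7*k**2 - 5*k + 8)/(k**2 + 9*k + 20)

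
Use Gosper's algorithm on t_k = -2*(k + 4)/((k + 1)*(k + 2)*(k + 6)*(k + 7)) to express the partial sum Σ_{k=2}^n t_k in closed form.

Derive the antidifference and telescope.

S(n) = (-n**2 - 9*n + 10)/(24*(n**2 + 9*n + 14))

Step 1: r(k) = (k + 1)*(k + 5)*(k + 6)/((k + 3)*(k + 4)*(k + 8)).
Factor: A=k + 1; B=k + 8; C=k**4 + 16*k**3 + 95*k**2 + 248*k + 240.
Key eq: (k + 1)·f(k+1) = (k + 7)·f(k) + (k**4 + 16*k**3 + 95*k**2 + 248*k + 240).
deg f ≤ 6 (via 1,1,4).
Solving with deg f ≤ 6: f(k) = k*(k + 2)*(k + 3)*(k + 4)*(k + 5)*(k + 7)/12.
Certificate R = B(k−1)f/C = k*(k + 2)*(k + 7)**2/(12*(k + 4)) gives s_k = k*(-k - 7)/(6*(k**2 + 7*k + 6)).
Verify: 2*(-k - 4)/(k**4 + 16*k**3 + 83*k**2 + 152*k + 84) matches t_k.
Σ_(k=2)^n t_k = s_(n+1) − s_(2) = ((-n**2 - 9*n - 8)/(6*(n**2 + 9*n + 14))) − (-1/8), i.e. (-n**2 - 9*n + 10)/(24*(n**2 + 9*n + 14)).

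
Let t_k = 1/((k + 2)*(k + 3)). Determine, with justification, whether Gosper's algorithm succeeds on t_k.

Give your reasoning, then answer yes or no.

Yes. s_k = k/(2*(k + 2)).

t_(k+1)/t_k = (k + 2)/(k + 4).
Take A(k)=k + 2, B(k)=k + 4, C(k)=1.
Solve (k + 2)·f(k+1) − (k + 3)·f(k) = 1.
deg f ≤ 1 (via 1,1,0).
A polynomial solution: f(k) = k/2.
Then R = B(k−1)f/C = k*(k + 3)/2, so s_k = R(k)·t_k = k/(2*(k + 2)).
Check: Δs_k = 1/(k**2 + 5*k + 6). ✓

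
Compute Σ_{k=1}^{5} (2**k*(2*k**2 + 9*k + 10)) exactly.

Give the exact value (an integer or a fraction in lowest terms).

Σ = 5234

t_(k+1)/t_k = 2*(2*k**2 + 13*k + 21)/(2*k**2 + 9*k + 10).
Normal form (A,B,C) = (2, 1, k**2 + 9*k/2 + 5).
Set up (2)·f(k+1) − (1)·f(k) − (k**2 + 9*k/2 + 5) = 0.
From deg A=0, deg B=0, deg C=2: d=2.
Coefficient equations give f(k) = (2*k**2 + k + 4)/2.
R(k) = B(k−1)·f(k)/C(k) = (2*k**2 + k + 4)/((k + 2)*(2*k + 5)); s_k = R·t_k = 2**k*(2*k**2 + k + 4).
Verify: 2**k*(2*k**2 + 9*k + 10) matches t_k.
Evaluate s at k=6 and k=1: 5248 and 14; difference 5234.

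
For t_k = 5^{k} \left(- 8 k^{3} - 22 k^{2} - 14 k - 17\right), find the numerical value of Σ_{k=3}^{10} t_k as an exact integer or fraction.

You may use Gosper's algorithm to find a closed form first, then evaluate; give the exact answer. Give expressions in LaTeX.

Σ = -118847651000

t_(k+1)/t_k = 5*(8*k**3 + 46*k**2 + 82*k + 61)/(8*k**3 + 22*k**2 + 14*k + 17).
Normal form (A,B,C) = (5, 1, k**3 + 11*k**2/4 + 7*k/4 + 17/8).
Need (5)·f(k+1) − (1)·f(k) = k**3 + 11*k**2/4 + 7*k/4 + 17/8.
Bound: deg f ≤ 3.
Solve for f: f(k) = (2*k**3 - 2*k**2 + k + 3)/8 (degree 3 ≤ 3).
Then R = B(k−1)f/C = (2*k**3 - 2*k**2 + k + 3)/(8*k**3 + 22*k**2 + 14*k + 17), so s_k = R(k)·t_k = 5**k*(-2*k**3 + 2*k**2 - k - 3).
Verify: 5**k*(-8*k**3 - 22*k**2 - 14*k - 17) matches t_k.
Sum = s_(11) − s_(3); s_(11) = -118847656250, s_(3) = -5250 ⇒ -118847651000.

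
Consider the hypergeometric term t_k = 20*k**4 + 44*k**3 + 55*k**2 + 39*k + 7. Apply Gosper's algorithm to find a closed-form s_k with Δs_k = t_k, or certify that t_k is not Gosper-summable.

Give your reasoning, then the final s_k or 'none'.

t_(k+1)/t_k = (20*k**4 + 124*k**3 + 307*k**2 + 361*k + 165)/(20*k**4 + 44*k**3 + 55*k**2 + 39*k + 7).
Gosper form: A/B · C(k+1)/C(k) with A=1, B=1, C=k**4 + 11*k**3/5 + 11*k**2/4 + 39*k/20 + 7/20.
Solve (1)·f(k+1) − (1)·f(k) = k**4 + 11*k**3/5 + 11*k**2/4 + 39*k/20 + 7/20.
Bound: deg f ≤ 5.
Solving with deg f ≤ 5: f(k) = k*(4*k**4 + k**3 + 3*k**2 + 3*k - 4)/20.
R(k) = B(k−1)·f(k)/C(k) = k*(4*k**4 + k**3 + 3*k**2 + 3*k - 4)/(20*k**4 + 44*k**3 + 55*k**2 + 39*k + 7); s_k = R·t_k = k*(4*k**4 + k**3 + 3*k**2 + 3*k - 4).
s_(k+1) − s_k = 20*k**4 + 44*k**3 + 55*k**2 + 39*k + 7 = t_k.

s_k = k*(4*k**4 + k**3 + 3*k**2 + 3*k - 4)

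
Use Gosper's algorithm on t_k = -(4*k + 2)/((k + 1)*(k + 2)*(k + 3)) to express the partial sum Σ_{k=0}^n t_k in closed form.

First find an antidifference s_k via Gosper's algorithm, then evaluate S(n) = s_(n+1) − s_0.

r(k) = (k + 1)*(2*k + 3)/((k + 4)*(2*k + 1)) after simplifying.
A = k + 1, B = k + 4, C = k + 1/2.
Key eq: (k + 1)·f(k+1) = (k + 3)·f(k) + (k + 1/2).
deg f ≤ 2 (via 1,1,1).
Match coefficients ⇒ f(k) = k*(3*k + 1)/8.
So s_k = (B(k−1)f/C)·t_k = (k*(k + 3)*(3*k + 1)/(4*(2*k + 1)))·t_k = -k*(3*k + 1)/(2*(k + 1)*(k + 2)).
s_(k+1) − s_k = 2*(-2*k - 1)/(k**3 + 6*k**2 + 11*k + 6) = t_k.
Telescope: S(n) = s_(n+1) − s_(0) = (-3*n**2 - 7*n - 4)/(2*(n**2 + 5*n + 6)) − (0) = (-3*n**2 - 7*n - 4)/(2*(n**2 + 5*n + 6)).

S(n) = (-3*n**2 - 7*n - 4)/(2*(n**2 + 5*n + 6))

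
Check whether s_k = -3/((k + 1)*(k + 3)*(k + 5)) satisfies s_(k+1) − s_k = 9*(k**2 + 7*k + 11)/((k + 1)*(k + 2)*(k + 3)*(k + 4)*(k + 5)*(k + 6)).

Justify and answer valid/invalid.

s_(k+1) = -3/((k + 2)*(k + 4)*(k + 6))
s_(k+1) − s_k = 9*(k**2 + 7*k + 11)/(k**6 + 21*k**5 + 175*k**4 + 735*k**3 + 1624*k**2 + 1764*k + 720)
(s_(k+1) − s_k) − t_k = 0

Valid — Δs_k = t_k.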